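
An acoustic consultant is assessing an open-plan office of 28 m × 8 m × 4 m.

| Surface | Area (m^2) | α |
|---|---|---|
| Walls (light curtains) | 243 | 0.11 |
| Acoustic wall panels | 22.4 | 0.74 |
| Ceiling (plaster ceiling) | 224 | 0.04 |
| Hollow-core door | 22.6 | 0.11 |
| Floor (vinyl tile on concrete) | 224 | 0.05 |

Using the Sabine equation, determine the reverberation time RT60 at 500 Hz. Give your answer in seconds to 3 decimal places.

2.187 s

A = Σ Sᵢαᵢ = 243*0.11 + 22.4*0.74 + 224*0.04 + 22.6*0.11 + 224*0.05 = 65.952 sabins.
V = 28·8·4 = 896 m³.
Sabine: RT60 = 0.161 × 896 / 65.952 = 2.187 s.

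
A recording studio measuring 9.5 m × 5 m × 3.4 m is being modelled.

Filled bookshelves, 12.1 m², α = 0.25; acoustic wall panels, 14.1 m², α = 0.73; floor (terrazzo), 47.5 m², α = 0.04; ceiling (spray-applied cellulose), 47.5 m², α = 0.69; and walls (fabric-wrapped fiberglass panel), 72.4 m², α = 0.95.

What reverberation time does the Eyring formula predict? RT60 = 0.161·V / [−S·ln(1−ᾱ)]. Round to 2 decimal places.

S = Σ Sᵢ = 193.6 m².
Σ(Sᵢαᵢ) = 12.1·0.25 + 14.1·0.73 + 47.5·0.04 + 47.5·0.69 + 72.4·0.95 = 116.773.
ᾱ = 116.773 / 193.6 = 0.6032.
Eyring denominator: −S ln(1−ᾱ) = 178.949.
V = 9.5 × 5 × 3.4 = 161.5 m³.
T = 0.161·V/[−S·ln(1−ᾱ)] = 0.161·161.5/178.949 = 0.15 s.

0.15 sec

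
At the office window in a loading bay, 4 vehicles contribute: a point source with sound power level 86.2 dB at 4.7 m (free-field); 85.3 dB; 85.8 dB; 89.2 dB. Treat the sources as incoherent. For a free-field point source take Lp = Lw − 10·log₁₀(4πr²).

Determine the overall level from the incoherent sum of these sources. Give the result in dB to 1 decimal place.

Source at 4.7 m: Lp = 86.2 − 10·log₁₀(4π·4.7²) = 86.2 − 10·log₁₀(277.591) = 61.8 dB.
Converting to relative power and adding: 10^(61.8/10) + 10^(85.3/10) + 10^(85.8/10) + 10^(89.2/10) = 1.552e+09.
Combined level = 10 log₁₀(1.552e+09) = 91.9 dB.

91.9 dB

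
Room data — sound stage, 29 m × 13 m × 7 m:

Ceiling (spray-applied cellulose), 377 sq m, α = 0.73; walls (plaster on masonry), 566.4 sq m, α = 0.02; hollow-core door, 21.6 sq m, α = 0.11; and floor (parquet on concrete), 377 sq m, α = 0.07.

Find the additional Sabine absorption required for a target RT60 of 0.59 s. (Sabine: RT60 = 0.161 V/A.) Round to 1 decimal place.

404.8 sabins

Equivalent absorption area: A₁ = 377×0.73 + 566.4×0.02 + 21.6×0.11 + 377×0.07 = 315.304 sq m.
For T = 0.59 s, need A₂ = 0.161·V/T = 0.161·2639/0.59 = 720.134 sabins.
ΔA = A₂ − A₁ = 720.134 − 315.304 = 404.8 sabins.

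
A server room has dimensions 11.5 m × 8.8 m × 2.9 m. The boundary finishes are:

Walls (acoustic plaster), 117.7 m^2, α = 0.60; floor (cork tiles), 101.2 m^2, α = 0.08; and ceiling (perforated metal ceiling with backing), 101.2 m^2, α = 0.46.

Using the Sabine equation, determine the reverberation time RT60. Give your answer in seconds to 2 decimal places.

Equivalent absorption area: A = 117.7·0.60 + 101.2·0.08 + 101.2·0.46 = 125.268 m^2.
Room volume: 293.48 m³.
T = 0.161 V/A = 0.161·293.48/125.268 = 0.38 s.

0.38 s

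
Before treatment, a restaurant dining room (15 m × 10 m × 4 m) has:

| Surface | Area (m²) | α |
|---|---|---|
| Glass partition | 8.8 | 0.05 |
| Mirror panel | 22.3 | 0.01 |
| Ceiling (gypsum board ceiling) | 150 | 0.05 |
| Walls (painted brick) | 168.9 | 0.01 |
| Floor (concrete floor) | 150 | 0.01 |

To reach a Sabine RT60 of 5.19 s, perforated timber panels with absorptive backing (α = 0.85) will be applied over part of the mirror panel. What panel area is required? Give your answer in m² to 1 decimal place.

8.6

A₁ = Σ Sᵢαᵢ = 8.8·0.05 + 22.3·0.01 + 150·0.05 + 168.9·0.01 + 150·0.01 = 11.352 sabins.
V = 600 m³. Target absorption A₂ = 0.161 × 600 / 5.19 = 18.613 sabins.
Absorption to add: 18.613 − 11.352 = 7.261 sabins.
Net gain per m²: Δα = 0.85 − 0.01 = 0.84.
Area = ΔA/Δα = 7.261/0.84 = 8.6 m².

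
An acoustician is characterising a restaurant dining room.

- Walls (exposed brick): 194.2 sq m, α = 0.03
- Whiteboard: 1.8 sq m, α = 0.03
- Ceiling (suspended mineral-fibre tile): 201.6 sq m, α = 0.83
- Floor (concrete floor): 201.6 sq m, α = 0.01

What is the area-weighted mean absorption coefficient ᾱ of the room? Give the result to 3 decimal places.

0.292

S = Σ Sᵢ = 194.2 + 1.8 + 201.6 + 201.6 = 599.2 sq m.
Weighted sum Σ Sα = 175.224.
ᾱ = A/S = 0.292.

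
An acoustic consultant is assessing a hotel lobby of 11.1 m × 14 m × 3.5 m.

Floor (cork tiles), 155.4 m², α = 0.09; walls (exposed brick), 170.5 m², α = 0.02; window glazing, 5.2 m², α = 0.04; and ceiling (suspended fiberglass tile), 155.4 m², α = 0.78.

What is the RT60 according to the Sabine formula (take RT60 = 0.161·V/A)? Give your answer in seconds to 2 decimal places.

0.63 seconds

Total absorption A = 155.4·0.09 + 170.5·0.02 + 5.2·0.04 + 155.4·0.78
  = 13.986 + 3.410 + 0.208 + 121.212 = 138.816 m² sabins.
Volume V = 11.1 × 14 × 3.5 = 543.9 m³.
RT60 = 0.161 · V / A = 0.161 × 543.9 / 138.816 = 0.63 s.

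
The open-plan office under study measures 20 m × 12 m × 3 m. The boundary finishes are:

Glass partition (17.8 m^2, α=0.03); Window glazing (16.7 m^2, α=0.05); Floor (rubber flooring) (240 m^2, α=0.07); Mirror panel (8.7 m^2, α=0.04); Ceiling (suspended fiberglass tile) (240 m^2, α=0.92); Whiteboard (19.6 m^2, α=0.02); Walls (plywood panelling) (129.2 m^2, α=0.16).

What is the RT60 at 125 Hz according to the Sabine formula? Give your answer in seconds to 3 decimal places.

0.445 sec

Equivalent absorption area: A = 17.8·0.03 + 16.7·0.05 + 240·0.07 + 8.7·0.04 + 240·0.92 + 19.6·0.02 + 129.2·0.16 = 260.381 m^2.
Room volume: 720 m³.
RT60 = 0.161 · V / A = 0.161 × 720 / 260.381 = 0.445 s.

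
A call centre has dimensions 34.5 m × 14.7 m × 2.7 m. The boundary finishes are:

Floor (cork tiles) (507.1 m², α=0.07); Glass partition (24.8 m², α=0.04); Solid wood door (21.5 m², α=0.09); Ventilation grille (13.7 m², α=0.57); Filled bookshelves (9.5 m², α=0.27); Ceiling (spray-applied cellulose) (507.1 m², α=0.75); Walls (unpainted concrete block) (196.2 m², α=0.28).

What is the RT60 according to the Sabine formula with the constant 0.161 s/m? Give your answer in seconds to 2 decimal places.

0.46 sec

Equivalent absorption area: A = 507.1*0.07 + 24.8*0.04 + 21.5*0.09 + 13.7*0.57 + 9.5*0.27 + 507.1*0.75 + 196.2*0.28 = 484.059 m².
Volume V = 34.5 × 14.7 × 2.7 = 1369.305 m³.
T = 0.161 V/A = 0.161·1369.305/484.059 = 0.46 s.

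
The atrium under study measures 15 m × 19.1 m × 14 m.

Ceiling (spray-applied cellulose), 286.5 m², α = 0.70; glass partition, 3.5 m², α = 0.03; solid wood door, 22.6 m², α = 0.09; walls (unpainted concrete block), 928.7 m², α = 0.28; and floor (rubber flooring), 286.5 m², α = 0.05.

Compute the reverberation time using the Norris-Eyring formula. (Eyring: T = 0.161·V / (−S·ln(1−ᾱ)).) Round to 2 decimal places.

Total surface area S = 286.5 + 3.5 + 22.6 + 928.7 + 286.5 = 1527.8 m².
Absorption A = 286.5×0.70 + 3.5×0.03 + 22.6×0.09 + 928.7×0.28 + 286.5×0.05 = 477.050 sabins.
Mean coefficient ᾱ = A/S = 0.3122.
−S·ln(1−ᾱ) = −1527.8 × ln(1 − 0.3122) = 571.790.
V = 15 × 19.1 × 14 = 4011 m³.
RT60 = 0.161 × 4011 / 571.790 = 1.13 s.

1.13 s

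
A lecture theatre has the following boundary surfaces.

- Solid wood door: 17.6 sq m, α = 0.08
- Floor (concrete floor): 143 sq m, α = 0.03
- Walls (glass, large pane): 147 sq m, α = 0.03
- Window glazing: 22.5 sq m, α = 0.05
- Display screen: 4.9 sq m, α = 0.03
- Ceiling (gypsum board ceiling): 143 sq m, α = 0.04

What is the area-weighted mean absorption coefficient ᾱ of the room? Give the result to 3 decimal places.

0.036

Total surface area S = 478.0 sq m.
A = 17.6*0.08 + 143*0.03 + 147*0.03 + 22.5*0.05 + 4.9*0.03 + 143*0.04 = 17.100 sabins.
ᾱ = 17.100 / 478.0 = 0.036.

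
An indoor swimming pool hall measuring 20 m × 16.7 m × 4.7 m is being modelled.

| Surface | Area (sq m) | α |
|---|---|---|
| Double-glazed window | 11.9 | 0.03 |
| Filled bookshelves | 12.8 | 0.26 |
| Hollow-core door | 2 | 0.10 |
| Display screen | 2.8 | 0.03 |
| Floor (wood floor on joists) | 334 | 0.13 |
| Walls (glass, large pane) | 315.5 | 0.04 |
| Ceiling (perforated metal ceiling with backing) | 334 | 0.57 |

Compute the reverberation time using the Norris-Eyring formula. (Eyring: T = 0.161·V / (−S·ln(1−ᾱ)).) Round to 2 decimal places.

0.88 s

Total surface area S = 11.9 + 12.8 + 2 + 2.8 + 334 + 315.5 + 334 = 1013.0 sq m.
Absorption A = 11.9×0.03 + 12.8×0.26 + 2×0.10 + 2.8×0.03 + 334×0.13 + 315.5×0.04 + 334×0.57 = 250.389 sabins.
ᾱ = 250.389 / 1013.0 = 0.2472.
−S·ln(1−ᾱ) = −1013.0 × ln(1 − 0.2472) = 287.647.
V = 20 × 16.7 × 4.7 = 1569.8 m³.
T = 0.161·V/[−S·ln(1−ᾱ)] = 0.161·1569.8/287.647 = 0.88 s.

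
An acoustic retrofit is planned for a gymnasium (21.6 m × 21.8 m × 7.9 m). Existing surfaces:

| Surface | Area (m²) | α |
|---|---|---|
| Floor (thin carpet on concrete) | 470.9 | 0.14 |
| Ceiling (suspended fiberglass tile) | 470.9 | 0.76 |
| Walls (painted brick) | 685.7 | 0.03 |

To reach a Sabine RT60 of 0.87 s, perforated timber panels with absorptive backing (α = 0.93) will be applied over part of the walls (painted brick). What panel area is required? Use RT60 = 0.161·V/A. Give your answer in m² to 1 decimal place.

271.1

Equivalent absorption area: A₁ = 470.9*0.14 + 470.9*0.76 + 685.7*0.03 = 444.381 m².
Required A₂ = 0.161·3719.952/0.87 = 688.405 sabins.
ΔA needed = 688.405 − 444.381 = 244.024 sabins.
Net gain per m²: Δα = 0.93 − 0.03 = 0.90.
Panel area = 244.024 / 0.90 = 271.1 m².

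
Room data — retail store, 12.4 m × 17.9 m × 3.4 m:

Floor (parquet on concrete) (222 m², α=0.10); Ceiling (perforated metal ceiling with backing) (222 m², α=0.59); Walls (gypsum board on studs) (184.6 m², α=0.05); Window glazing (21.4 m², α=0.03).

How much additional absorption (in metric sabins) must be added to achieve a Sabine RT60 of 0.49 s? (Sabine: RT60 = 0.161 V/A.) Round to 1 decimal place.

84.9 sabins

Total absorption A₁ = 222×0.10 + 222×0.59 + 184.6×0.05 + 21.4×0.03
  = 22.200 + 130.980 + 9.230 + 0.642 = 163.052 m² sabins.
Target A₂ = 0.161·754.664/0.49 = 247.961 sabins (V = 754.664 m³).
ΔA = A₂ − A₁ = 247.961 − 163.052 = 84.9 sabins.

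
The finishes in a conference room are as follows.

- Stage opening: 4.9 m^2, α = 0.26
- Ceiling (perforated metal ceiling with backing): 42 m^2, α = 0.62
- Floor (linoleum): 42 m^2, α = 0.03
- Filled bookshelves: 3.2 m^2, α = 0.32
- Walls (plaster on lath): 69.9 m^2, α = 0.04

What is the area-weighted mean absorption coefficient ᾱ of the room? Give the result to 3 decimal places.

0.200

S = Σ Sᵢ = 4.9 + 42 + 42 + 3.2 + 69.9 = 162.0 m^2.
Weighted sum Σ Sα = 32.394.
ᾱ = A/S = 0.200.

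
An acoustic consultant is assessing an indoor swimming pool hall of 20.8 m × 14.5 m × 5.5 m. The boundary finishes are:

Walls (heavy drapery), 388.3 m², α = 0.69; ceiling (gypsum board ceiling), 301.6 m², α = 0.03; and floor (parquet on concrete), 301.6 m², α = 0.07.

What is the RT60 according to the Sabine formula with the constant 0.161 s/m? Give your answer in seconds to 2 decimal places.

0.90 s

Total absorption A = 388.3×0.69 + 301.6×0.03 + 301.6×0.07
  = 267.927 + 9.048 + 21.112 = 298.087 m² sabins.
Volume V = 20.8 × 14.5 × 5.5 = 1658.8 m³.
Sabine: RT60 = 0.161 × 1658.8 / 298.087 = 0.90 s.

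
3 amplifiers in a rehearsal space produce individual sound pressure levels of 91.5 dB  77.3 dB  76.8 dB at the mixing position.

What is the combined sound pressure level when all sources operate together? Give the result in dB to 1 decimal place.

Sum in the linear (power) domain: Σ 10^(Lᵢ/10) = 10^(91.5/10) + 10^(77.3/10) + 10^(76.8/10) = 1.514e+09.
L_total = 10·log₁₀(1.514e+09) = 91.8 dB.

91.8 dB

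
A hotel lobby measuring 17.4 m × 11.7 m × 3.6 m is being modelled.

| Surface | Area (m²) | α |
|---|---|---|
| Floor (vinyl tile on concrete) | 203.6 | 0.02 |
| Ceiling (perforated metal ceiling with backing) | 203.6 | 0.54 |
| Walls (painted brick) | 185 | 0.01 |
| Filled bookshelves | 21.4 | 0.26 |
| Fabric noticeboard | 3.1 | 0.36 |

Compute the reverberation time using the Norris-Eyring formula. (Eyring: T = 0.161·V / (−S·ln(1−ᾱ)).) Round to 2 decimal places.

0.86 sec

S = Σ Sᵢ = 616.7 m².
Absorption A = 203.6×0.02 + 203.6×0.54 + 185×0.01 + 21.4×0.26 + 3.1×0.36 = 122.546 sabins.
ᾱ = 122.546 / 616.7 = 0.1987.
−S·ln(1−ᾱ) = −616.7 × ln(1 − 0.1987) = 136.611.
V = 17.4 × 11.7 × 3.6 = 732.888 m³.
T = 0.161·V/[−S·ln(1−ᾱ)] = 0.161·732.888/136.611 = 0.86 s.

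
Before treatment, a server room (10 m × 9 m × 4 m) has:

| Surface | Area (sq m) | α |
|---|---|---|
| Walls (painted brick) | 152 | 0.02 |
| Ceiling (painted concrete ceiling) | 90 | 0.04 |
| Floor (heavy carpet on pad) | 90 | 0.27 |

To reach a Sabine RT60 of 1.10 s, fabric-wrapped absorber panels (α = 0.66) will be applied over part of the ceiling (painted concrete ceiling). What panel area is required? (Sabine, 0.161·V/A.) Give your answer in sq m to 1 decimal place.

A₁ = Σ Sᵢαᵢ = 152·0.02 + 90·0.04 + 90·0.27 = 30.940 sabins.
V = 360 m³. Target absorption A₂ = 0.161 × 360 / 1.10 = 52.691 sabins.
ΔA needed = 52.691 − 30.940 = 21.751 sabins.
Each sq m of panel replacing the ceiling (painted concrete ceiling) adds (0.66 − 0.04) = 0.62 sabins.
Panel area = 21.751 / 0.62 = 35.1 sq m.

35.1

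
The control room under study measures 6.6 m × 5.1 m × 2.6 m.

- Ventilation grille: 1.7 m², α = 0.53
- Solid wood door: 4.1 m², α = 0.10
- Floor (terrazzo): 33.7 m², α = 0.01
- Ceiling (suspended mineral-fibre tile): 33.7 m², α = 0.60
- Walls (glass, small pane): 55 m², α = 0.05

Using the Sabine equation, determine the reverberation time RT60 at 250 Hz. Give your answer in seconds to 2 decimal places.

0.57 seconds

Equivalent absorption area: A = 1.7*0.53 + 4.1*0.10 + 33.7*0.01 + 33.7*0.60 + 55*0.05 = 24.618 m².
Room volume: 87.516 m³.
T = 0.161 V/A = 0.161·87.516/24.618 = 0.57 s.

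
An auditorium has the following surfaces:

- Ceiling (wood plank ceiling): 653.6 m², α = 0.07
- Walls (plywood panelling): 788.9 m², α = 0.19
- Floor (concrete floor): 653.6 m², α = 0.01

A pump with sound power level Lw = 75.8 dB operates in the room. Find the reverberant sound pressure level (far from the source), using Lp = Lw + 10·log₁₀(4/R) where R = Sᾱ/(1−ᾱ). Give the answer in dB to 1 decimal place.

Σ(Sᵢαᵢ) = 653.6×0.07 + 788.9×0.19 + 653.6×0.01 = 202.179; total area S = 2096.1 m².
ᾱ = 0.0965, so room constant R = A/(1−ᾱ) = 223.773 m².
Lp = 75.8 + 10·log₁₀(4/223.773) = 75.8 + (-17.48) = 58.3 dB.

58.3 dB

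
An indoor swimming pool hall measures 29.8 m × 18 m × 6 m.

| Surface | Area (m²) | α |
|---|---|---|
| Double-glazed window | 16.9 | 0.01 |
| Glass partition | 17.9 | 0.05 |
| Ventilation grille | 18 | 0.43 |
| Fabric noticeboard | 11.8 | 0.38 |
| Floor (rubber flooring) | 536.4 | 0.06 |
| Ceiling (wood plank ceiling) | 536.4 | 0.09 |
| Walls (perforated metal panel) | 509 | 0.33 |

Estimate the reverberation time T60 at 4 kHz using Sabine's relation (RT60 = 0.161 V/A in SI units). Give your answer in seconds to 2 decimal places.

Total absorption A = 16.9·0.01 + 17.9·0.05 + 18·0.43 + 11.8·0.38 + 536.4·0.06 + 536.4·0.09 + 509·0.33
  = 0.169 + 0.895 + 7.740 + 4.484 + 32.184 + 48.276 + 167.970 = 261.718 m² sabins.
V = 29.8·18·6 = 3218.4 m³.
Sabine: RT60 = 0.161 × 3218.4 / 261.718 = 1.98 s.

1.98 seconds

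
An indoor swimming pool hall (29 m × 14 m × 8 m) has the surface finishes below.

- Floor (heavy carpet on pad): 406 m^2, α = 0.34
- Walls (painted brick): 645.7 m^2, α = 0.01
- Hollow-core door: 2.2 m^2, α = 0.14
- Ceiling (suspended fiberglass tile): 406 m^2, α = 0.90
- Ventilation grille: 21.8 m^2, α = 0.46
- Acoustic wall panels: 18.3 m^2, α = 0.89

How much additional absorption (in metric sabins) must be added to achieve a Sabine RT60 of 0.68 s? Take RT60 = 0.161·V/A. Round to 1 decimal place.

232.5 sabins

A₁ = Σ Sᵢαᵢ = 406·0.34 + 645.7·0.01 + 2.2·0.14 + 406·0.90 + 21.8·0.46 + 18.3·0.89 = 536.520 sabins.
V = 3248 m³. Required absorption A₂ = 0.161 × 3248 / 0.68 = 769.012 sabins.
Additional absorption ΔA = 769.012 − 536.520 = 232.5 sabins.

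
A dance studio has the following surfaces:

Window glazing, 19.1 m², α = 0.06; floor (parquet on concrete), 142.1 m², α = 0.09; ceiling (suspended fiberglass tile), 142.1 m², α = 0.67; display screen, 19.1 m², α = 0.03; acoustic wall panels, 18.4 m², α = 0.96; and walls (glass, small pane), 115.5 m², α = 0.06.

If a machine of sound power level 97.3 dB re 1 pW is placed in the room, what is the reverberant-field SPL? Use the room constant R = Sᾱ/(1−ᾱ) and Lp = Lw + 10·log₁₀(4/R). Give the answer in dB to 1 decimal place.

80.5 dB

Σ(Sᵢαᵢ) = 19.1·0.06 + 142.1·0.09 + 142.1·0.67 + 19.1·0.03 + 18.4·0.96 + 115.5·0.06 = 134.309; total area S = 456.3 m².
ᾱ = 0.2943, so room constant R = A/(1−ᾱ) = 190.320 m².
Lp = 97.3 + 10·log₁₀(4/190.320) = 97.3 + (-16.77) = 80.5 dB.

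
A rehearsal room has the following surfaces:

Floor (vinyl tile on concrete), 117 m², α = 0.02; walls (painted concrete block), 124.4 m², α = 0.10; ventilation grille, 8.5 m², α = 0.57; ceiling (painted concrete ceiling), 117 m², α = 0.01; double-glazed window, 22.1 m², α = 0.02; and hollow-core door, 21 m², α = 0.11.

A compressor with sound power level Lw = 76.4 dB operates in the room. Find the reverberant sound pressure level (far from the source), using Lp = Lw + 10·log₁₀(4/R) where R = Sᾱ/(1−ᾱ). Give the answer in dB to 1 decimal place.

68.4 dB

A = 23.547 sabins; S = 410.0 m².
ᾱ = 23.547/410.0 = 0.0574; R = Sᾱ/(1−ᾱ) = 23.547/(1−0.0574) = 24.981 m².
Lp = Lw + 10 log₁₀(4/R) = 76.4 -7.96 = 68.4 dB.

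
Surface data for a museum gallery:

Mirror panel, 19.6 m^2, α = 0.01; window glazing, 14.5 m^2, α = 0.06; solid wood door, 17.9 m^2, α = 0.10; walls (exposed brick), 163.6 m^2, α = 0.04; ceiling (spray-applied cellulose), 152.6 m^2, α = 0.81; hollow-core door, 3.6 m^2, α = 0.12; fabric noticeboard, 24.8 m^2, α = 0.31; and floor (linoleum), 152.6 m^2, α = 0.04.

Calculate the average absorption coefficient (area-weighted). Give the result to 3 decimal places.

S = Σ Sᵢ = 19.6 + 14.5 + 17.9 + 163.6 + 152.6 + 3.6 + 24.8 + 152.6 = 549.2 m^2.
A = 19.6·0.01 + 14.5·0.06 + 17.9·0.10 + 163.6·0.04 + 152.6·0.81 + 3.6·0.12 + 24.8·0.31 + 152.6·0.04 = 147.230 sabins.
ᾱ = A/S = 0.268.

0.268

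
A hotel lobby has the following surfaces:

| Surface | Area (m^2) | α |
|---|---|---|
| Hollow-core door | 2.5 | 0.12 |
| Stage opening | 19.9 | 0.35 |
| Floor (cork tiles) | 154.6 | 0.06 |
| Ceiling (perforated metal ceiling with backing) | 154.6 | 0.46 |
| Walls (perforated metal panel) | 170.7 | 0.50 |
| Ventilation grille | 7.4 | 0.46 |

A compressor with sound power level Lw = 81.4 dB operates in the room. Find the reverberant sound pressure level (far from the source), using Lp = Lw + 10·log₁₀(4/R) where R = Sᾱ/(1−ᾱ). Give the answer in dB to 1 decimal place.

A = 176.411 sabins; S = 509.7 m^2.
ᾱ = 176.411/509.7 = 0.3461; R = Sᾱ/(1−ᾱ) = 176.411/(1−0.3461) = 269.783 m^2.
Lp = 81.4 + 10·log₁₀(4/269.783) = 81.4 + (-18.29) = 63.1 dB.

63.1 dB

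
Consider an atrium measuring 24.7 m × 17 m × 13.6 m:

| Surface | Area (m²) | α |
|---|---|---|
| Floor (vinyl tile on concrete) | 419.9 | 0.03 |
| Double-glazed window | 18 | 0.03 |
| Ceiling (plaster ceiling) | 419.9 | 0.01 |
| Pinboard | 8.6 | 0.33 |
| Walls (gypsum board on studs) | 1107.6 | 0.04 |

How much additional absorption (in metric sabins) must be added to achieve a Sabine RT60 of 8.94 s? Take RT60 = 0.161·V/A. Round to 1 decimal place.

38.4 sabins

Summing Sᵢαᵢ: 12.597 + 0.540 + 4.199 + 2.838 + 44.304 → A₁ = 64.478 sabins.
Target A₂ = 0.161·5710.64/8.94 = 102.843 sabins (V = 5710.64 m³).
Additional absorption ΔA = 102.843 − 64.478 = 38.4 sabins.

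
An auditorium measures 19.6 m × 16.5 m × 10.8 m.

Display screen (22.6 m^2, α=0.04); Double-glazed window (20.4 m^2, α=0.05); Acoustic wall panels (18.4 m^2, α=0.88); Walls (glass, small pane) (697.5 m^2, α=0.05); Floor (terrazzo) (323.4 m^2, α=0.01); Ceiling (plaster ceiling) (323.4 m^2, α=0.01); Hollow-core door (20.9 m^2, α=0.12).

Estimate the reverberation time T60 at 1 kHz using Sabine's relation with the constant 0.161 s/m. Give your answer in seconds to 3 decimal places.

Summing Sᵢαᵢ: 0.904 + 1.020 + 16.192 + 34.875 + 3.234 + 3.234 + 2.508 → A = 61.967 sabins.
Volume V = 19.6 × 16.5 × 10.8 = 3492.72 m³.
RT60 = 0.161 · V / A = 0.161 × 3492.72 / 61.967 = 9.075 s.

9.075 s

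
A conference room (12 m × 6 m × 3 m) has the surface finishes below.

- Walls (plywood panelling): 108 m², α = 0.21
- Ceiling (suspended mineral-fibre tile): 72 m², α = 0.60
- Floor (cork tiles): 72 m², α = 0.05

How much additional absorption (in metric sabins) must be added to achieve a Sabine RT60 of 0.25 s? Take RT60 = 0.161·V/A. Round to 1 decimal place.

Summing Sᵢαᵢ: 22.680 + 43.200 + 3.600 → A₁ = 69.480 sabins.
Target A₂ = 0.161·216/0.25 = 139.104 sabins (V = 216 m³).
Shortfall: 139.104 − 69.480 = 69.6 sabins.

69.6 sabins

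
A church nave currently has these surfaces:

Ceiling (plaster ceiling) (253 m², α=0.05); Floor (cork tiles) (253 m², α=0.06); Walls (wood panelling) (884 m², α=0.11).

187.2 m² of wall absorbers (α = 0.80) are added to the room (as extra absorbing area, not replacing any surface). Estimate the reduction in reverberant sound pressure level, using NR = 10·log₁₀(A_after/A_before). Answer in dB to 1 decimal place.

A_before = Σ Sᵢαᵢ = 253*0.05 + 253*0.06 + 884*0.11 = 125.070 sabins.
Treatment contributes 187.2·0.80 = 149.760 sabins.
New total A_after = 274.830 sabins.
NR = 10·log₁₀(274.830/125.070) = 3.4 dB.

3.4 dB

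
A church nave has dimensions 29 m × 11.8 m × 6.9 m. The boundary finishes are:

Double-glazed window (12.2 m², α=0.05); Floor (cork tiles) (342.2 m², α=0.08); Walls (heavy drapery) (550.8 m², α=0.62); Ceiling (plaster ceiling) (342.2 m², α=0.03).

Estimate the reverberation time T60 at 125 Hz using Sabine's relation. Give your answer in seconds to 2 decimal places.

1.00 sec

Total absorption A = 12.2·0.05 + 342.2·0.08 + 550.8·0.62 + 342.2·0.03
  = 0.610 + 27.376 + 341.496 + 10.266 = 379.748 m² sabins.
V = 29·11.8·6.9 = 2361.18 m³.
Sabine: RT60 = 0.161 × 2361.18 / 379.748 = 1.00 s.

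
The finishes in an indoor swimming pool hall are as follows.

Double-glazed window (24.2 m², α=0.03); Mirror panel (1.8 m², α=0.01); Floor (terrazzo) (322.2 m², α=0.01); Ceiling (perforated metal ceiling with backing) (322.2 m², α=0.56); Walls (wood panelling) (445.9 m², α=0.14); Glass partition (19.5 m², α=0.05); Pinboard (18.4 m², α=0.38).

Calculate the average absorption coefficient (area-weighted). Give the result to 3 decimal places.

Total surface area S = 1154.2 m².
Weighted sum Σ Sα = 254.791.
ᾱ = A/S = 0.221.

0.221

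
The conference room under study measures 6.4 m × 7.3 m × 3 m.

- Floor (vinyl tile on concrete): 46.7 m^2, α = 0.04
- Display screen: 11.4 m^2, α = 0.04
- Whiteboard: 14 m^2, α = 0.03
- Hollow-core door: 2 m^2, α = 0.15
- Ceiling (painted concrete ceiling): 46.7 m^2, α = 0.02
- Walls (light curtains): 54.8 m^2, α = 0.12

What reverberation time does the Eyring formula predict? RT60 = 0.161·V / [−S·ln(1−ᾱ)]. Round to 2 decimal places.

Total surface area S = 46.7 + 11.4 + 14 + 2 + 46.7 + 54.8 = 175.6 m^2.
Σ(Sᵢαᵢ) = 46.7·0.04 + 11.4·0.04 + 14·0.03 + 2·0.15 + 46.7·0.02 + 54.8·0.12 = 10.554.
ᾱ = 10.554 / 175.6 = 0.0601.
−S·ln(1−ᾱ) = −175.6 × ln(1 − 0.0601) = 10.884.
V = 6.4 × 7.3 × 3 = 140.16 m³.
T = 0.161·V/[−S·ln(1−ᾱ)] = 0.161·140.16/10.884 = 2.07 s.

2.07 sec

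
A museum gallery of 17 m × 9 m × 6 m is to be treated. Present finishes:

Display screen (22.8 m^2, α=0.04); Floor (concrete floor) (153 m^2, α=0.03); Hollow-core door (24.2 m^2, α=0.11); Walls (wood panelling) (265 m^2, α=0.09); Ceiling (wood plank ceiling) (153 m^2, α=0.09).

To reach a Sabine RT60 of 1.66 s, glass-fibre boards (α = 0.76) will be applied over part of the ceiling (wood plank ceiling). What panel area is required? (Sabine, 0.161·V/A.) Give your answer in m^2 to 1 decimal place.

64.6

Total absorption A₁ = 22.8·0.04 + 153·0.03 + 24.2·0.11 + 265·0.09 + 153·0.09
  = 0.912 + 4.590 + 2.662 + 23.850 + 13.770 = 45.784 m^2 sabins.
Required A₂ = 0.161·918/1.66 = 89.035 sabins.
ΔA needed = 89.035 − 45.784 = 43.251 sabins.
Each m^2 of panel replacing the ceiling (wood plank ceiling) adds (0.76 − 0.09) = 0.67 sabins.
Area = ΔA/Δα = 43.251/0.67 = 64.6 m^2.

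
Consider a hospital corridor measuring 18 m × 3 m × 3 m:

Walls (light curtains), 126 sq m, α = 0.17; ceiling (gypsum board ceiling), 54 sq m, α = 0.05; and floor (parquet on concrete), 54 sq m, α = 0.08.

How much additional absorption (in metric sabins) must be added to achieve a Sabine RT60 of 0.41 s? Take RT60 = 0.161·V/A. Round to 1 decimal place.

Total absorption A₁ = 126·0.17 + 54·0.05 + 54·0.08
  = 21.420 + 2.700 + 4.320 = 28.440 sq m sabins.
For T = 0.41 s, need A₂ = 0.161·V/T = 0.161·162/0.41 = 63.615 sabins.
ΔA = A₂ − A₁ = 63.615 − 28.440 = 35.2 sabins.

35.2 sabins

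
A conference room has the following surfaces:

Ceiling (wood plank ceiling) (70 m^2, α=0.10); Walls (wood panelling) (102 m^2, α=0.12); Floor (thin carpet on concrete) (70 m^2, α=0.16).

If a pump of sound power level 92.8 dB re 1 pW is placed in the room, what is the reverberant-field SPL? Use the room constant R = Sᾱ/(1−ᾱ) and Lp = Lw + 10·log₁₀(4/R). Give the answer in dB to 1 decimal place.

83.4 dB

Σ(Sᵢαᵢ) = 70·0.10 + 102·0.12 + 70·0.16 = 30.440; total area S = 242.0 m^2.
ᾱ = 0.1258, so room constant R = A/(1−ᾱ) = 34.820 m^2.
Lp = 92.8 + 10·log₁₀(4/34.820) = 92.8 + (-9.40) = 83.4 dB.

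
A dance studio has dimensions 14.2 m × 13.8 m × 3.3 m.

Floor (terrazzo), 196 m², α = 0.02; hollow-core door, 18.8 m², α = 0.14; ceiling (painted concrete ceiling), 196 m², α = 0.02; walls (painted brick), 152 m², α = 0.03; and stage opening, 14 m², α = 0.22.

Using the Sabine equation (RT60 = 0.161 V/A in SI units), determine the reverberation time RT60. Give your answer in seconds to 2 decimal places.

5.75 s

Total absorption A = 196*0.02 + 18.8*0.14 + 196*0.02 + 152*0.03 + 14*0.22
  = 3.920 + 2.632 + 3.920 + 4.560 + 3.080 = 18.112 m² sabins.
V = 14.2·13.8·3.3 = 646.668 m³.
T = 0.161 V/A = 0.161·646.668/18.112 = 5.75 s.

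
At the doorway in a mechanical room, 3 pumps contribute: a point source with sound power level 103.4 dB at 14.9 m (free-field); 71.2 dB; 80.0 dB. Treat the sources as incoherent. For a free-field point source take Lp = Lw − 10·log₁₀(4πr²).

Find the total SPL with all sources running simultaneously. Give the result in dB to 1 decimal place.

Source at 14.9 m: Lp = 103.4 − 10·log₁₀(4π·14.9²) = 103.4 − 10·log₁₀(2789.860) = 68.9 dB.
Sum in the linear (power) domain: Σ 10^(Lᵢ/10) = 10^(68.9/10) + 10^(71.2/10) + 10^(80.0/10) = 1.209e+08.
Combined level = 10 log₁₀(1.209e+08) = 80.8 dB.

80.8 dB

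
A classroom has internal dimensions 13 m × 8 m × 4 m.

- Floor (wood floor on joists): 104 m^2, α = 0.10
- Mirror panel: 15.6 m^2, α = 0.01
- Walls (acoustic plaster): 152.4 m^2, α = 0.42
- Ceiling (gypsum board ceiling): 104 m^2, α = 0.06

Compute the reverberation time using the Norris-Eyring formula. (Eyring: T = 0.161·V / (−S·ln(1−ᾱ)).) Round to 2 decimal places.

0.74 sec

Total surface area S = 104 + 15.6 + 152.4 + 104 = 376.0 m^2.
Absorption A = 104×0.10 + 15.6×0.01 + 152.4×0.42 + 104×0.06 = 80.804 sabins.
Mean coefficient ᾱ = A/S = 0.2149.
Eyring denominator: −S ln(1−ᾱ) = 90.971.
V = 13 × 8 × 4 = 416 m³.
RT60 = 0.161 × 416 / 90.971 = 0.74 s.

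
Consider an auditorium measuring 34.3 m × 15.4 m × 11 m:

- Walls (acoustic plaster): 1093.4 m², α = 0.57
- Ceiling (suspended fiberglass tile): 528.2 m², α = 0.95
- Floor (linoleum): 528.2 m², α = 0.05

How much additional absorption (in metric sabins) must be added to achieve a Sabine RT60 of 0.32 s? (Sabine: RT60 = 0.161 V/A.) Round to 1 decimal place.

A₁ = Σ Sᵢαᵢ = 1093.4·0.57 + 528.2·0.95 + 528.2·0.05 = 1151.438 sabins.
Target A₂ = 0.161·5810.42/0.32 = 2923.368 sabins (V = 5810.42 m³).
Shortfall: 2923.368 − 1151.438 = 1771.9 sabins.

1771.9 sabins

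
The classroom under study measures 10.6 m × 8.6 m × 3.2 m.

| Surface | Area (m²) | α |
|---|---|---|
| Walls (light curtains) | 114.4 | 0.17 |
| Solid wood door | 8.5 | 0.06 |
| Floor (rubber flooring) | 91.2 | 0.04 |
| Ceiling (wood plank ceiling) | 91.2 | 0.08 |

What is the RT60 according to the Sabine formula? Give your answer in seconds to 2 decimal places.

1.52 sec

A = Σ Sᵢαᵢ = 114.4×0.17 + 8.5×0.06 + 91.2×0.04 + 91.2×0.08 = 30.902 sabins.
Room volume: 291.712 m³.
Sabine: RT60 = 0.161 × 291.712 / 30.902 = 1.52 s.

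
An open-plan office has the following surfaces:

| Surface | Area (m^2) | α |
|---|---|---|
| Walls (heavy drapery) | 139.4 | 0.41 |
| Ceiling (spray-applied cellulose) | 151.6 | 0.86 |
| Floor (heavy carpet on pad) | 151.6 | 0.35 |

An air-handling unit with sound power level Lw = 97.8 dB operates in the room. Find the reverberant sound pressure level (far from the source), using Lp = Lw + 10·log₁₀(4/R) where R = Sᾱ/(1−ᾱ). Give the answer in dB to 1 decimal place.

A = 240.590 sabins; S = 442.6 m^2.
ᾱ = 240.590/442.6 = 0.5436; R = Sᾱ/(1−ᾱ) = 240.590/(1−0.5436) = 527.147 m^2.
Lp = Lw + 10 log₁₀(4/R) = 97.8 -21.20 = 76.6 dB.

76.6 dB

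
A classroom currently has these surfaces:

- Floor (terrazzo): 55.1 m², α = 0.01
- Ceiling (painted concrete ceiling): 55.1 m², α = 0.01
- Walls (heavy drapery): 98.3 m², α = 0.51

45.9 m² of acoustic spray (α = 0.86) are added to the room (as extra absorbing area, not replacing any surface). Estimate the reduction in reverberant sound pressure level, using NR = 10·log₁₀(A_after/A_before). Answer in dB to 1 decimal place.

2.5 dB

Equivalent absorption area: A_before = 55.1×0.01 + 55.1×0.01 + 98.3×0.51 = 51.235 m².
Added absorption = 45.9 × 0.86 = 39.474 sabins.
New total A_after = 90.709 sabins.
Reduction = 10 log₁₀(A_after/A_before) = 10 log₁₀(1.7704) = 2.5 dB.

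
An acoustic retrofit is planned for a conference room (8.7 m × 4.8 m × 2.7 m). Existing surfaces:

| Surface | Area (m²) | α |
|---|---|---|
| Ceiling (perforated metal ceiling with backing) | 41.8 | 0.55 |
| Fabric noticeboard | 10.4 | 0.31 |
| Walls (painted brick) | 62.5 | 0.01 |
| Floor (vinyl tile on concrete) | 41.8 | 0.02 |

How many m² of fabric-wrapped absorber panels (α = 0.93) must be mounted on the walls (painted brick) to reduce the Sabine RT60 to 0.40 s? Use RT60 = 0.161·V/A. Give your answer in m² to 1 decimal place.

19.2

Equivalent absorption area: A₁ = 41.8*0.55 + 10.4*0.31 + 62.5*0.01 + 41.8*0.02 = 27.675 m².
V = 112.752 m³. Target absorption A₂ = 0.161 × 112.752 / 0.40 = 45.383 sabins.
Absorption to add: 45.383 − 27.675 = 17.708 sabins.
Each m² of panel replacing the walls (painted brick) adds (0.93 − 0.01) = 0.92 sabins.
Panel area = 17.708 / 0.92 = 19.2 m².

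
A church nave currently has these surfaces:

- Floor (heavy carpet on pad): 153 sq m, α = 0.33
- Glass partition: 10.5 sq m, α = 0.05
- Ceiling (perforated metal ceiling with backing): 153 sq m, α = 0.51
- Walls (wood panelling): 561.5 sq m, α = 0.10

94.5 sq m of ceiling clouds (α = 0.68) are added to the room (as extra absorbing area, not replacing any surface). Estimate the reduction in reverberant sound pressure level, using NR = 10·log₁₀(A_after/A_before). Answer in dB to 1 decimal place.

Equivalent absorption area: A_before = 153·0.33 + 10.5·0.05 + 153·0.51 + 561.5·0.10 = 185.195 sq m.
Added absorption = 94.5 × 0.68 = 64.260 sabins.
New total A_after = 249.455 sabins.
NR = 10·log₁₀(249.455/185.195) = 1.3 dB.

1.3 dB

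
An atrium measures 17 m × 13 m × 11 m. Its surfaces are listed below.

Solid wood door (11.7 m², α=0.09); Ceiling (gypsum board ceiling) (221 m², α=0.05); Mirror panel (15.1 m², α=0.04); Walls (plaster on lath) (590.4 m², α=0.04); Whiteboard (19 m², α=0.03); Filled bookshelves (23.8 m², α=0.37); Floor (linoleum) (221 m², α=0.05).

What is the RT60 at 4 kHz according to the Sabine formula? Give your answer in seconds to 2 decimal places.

6.90 s

Summing Sᵢαᵢ: 1.053 + 11.050 + 0.604 + 23.616 + 0.570 + 8.806 + 11.050 → A = 56.749 sabins.
Volume V = 17 × 13 × 11 = 2431 m³.
RT60 = 0.161 · V / A = 0.161 × 2431 / 56.749 = 6.90 s.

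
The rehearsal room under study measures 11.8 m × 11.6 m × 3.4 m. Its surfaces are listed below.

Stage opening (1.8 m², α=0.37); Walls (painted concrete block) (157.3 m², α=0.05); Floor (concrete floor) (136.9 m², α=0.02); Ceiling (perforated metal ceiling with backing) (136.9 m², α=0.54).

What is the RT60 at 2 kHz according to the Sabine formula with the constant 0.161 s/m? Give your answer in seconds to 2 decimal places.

0.88 sec

Total absorption A = 1.8×0.37 + 157.3×0.05 + 136.9×0.02 + 136.9×0.54
  = 0.666 + 7.865 + 2.738 + 73.926 = 85.195 m² sabins.
Room volume: 465.392 m³.
RT60 = 0.161 · V / A = 0.161 × 465.392 / 85.195 = 0.88 s.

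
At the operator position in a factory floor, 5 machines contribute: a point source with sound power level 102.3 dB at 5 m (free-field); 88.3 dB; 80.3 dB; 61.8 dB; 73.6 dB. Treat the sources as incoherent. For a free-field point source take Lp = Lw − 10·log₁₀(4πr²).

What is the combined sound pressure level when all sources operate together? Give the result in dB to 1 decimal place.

Source at 5 m: Lp = 102.3 − 10·log₁₀(4π·5²) = 102.3 − 10·log₁₀(314.159) = 77.3 dB.
Sum in the linear (power) domain: Σ 10^(Lᵢ/10) = 10^(77.3/10) + 10^(88.3/10) + 10^(80.3/10) + 10^(61.8/10) + 10^(73.6/10) = 8.614e+08.
Combined level = 10 log₁₀(8.614e+08) = 89.4 dB.

89.4 dB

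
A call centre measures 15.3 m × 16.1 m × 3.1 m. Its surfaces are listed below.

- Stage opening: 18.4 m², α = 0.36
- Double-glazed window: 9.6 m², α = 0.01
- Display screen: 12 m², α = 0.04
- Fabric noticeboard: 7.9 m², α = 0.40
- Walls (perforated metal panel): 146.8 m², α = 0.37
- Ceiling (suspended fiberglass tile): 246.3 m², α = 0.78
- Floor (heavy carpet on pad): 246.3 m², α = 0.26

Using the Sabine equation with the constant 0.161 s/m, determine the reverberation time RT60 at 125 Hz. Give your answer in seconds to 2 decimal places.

Equivalent absorption area: A = 18.4×0.36 + 9.6×0.01 + 12×0.04 + 7.9×0.40 + 146.8×0.37 + 246.3×0.78 + 246.3×0.26 = 320.828 m².
Room volume: 763.623 m³.
Sabine: RT60 = 0.161 × 763.623 / 320.828 = 0.38 s.

0.38 s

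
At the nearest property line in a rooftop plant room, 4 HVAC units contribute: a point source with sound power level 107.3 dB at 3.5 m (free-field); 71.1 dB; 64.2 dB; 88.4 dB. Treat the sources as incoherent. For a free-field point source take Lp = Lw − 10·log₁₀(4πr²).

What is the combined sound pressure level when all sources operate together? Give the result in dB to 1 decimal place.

Source at 3.5 m: Lp = 107.3 − 10·log₁₀(4π·3.5²) = 107.3 − 10·log₁₀(153.938) = 85.4 dB.
Converting to relative power and adding: 10^(85.4/10) + 10^(71.1/10) + 10^(64.2/10) + 10^(88.4/10) = 1.054e+09.
Combined level = 10 log₁₀(1.054e+09) = 90.2 dB.

90.2 dB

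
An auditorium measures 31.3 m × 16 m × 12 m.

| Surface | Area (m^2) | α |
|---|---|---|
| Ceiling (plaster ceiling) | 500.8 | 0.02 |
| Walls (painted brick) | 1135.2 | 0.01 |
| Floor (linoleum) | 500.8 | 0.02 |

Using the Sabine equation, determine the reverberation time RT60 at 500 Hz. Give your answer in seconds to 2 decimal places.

30.83 s

Equivalent absorption area: A = 500.8*0.02 + 1135.2*0.01 + 500.8*0.02 = 31.384 m^2.
Room volume: 6009.6 m³.
RT60 = 0.161 · V / A = 0.161 × 6009.6 / 31.384 = 30.83 s.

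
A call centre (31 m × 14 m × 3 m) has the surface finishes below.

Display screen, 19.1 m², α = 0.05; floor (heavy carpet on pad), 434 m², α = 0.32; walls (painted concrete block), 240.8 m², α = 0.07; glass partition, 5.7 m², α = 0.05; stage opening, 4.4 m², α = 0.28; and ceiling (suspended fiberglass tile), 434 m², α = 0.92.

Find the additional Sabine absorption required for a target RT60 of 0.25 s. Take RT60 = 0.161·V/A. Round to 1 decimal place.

281.0 sabins

Total absorption A₁ = 19.1·0.05 + 434·0.32 + 240.8·0.07 + 5.7·0.05 + 4.4·0.28 + 434·0.92
  = 0.955 + 138.880 + 16.856 + 0.285 + 1.232 + 399.280 = 557.488 m² sabins.
For T = 0.25 s, need A₂ = 0.161·V/T = 0.161·1302/0.25 = 838.488 sabins.
Shortfall: 838.488 − 557.488 = 281.0 sabins.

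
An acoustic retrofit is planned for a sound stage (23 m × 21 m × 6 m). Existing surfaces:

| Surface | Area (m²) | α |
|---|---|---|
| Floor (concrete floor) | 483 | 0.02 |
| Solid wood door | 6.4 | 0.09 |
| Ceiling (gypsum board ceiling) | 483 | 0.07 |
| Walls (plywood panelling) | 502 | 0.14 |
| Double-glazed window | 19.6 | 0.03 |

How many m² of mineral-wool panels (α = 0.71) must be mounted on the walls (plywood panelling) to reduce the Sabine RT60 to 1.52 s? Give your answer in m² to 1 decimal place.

Total absorption A₁ = 483*0.02 + 6.4*0.09 + 483*0.07 + 502*0.14 + 19.6*0.03
  = 9.660 + 0.576 + 33.810 + 70.280 + 0.588 = 114.914 m² sabins.
Required A₂ = 0.161·2898/1.52 = 306.959 sabins.
ΔA needed = 306.959 − 114.914 = 192.045 sabins.
Each m² of panel replacing the walls (plywood panelling) adds (0.71 − 0.14) = 0.57 sabins.
Area = ΔA/Δα = 192.045/0.57 = 336.9 m².

336.9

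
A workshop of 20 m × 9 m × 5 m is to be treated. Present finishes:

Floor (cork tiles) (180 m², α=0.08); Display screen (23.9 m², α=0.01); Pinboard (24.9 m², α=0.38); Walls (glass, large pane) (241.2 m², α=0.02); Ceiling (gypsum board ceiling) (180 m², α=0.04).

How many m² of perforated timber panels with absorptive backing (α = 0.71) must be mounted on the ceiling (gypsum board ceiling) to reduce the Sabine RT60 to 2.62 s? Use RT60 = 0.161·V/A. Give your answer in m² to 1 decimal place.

Summing Sᵢαᵢ: 14.400 + 0.239 + 9.462 + 4.824 + 7.200 → A₁ = 36.125 sabins.
V = 900 m³. Target absorption A₂ = 0.161 × 900 / 2.62 = 55.305 sabins.
Absorption to add: 55.305 − 36.125 = 19.180 sabins.
Net gain per m²: Δα = 0.71 − 0.04 = 0.67.
Area = ΔA/Δα = 19.180/0.67 = 28.6 m².

28.6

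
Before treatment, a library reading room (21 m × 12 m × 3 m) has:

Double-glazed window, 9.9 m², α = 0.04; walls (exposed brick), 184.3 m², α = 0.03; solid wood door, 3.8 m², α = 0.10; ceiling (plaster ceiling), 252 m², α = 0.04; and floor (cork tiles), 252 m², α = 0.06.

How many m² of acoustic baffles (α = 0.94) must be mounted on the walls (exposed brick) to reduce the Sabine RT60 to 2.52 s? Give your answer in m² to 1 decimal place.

18.5

Total absorption A₁ = 9.9×0.04 + 184.3×0.03 + 3.8×0.10 + 252×0.04 + 252×0.06
  = 0.396 + 5.529 + 0.380 + 10.080 + 15.120 = 31.505 m² sabins.
Required A₂ = 0.161·756/2.52 = 48.300 sabins.
ΔA needed = 48.300 − 31.505 = 16.795 sabins.
Each m² of panel replacing the walls (exposed brick) adds (0.94 − 0.03) = 0.91 sabins.
Area = ΔA/Δα = 16.795/0.91 = 18.5 m².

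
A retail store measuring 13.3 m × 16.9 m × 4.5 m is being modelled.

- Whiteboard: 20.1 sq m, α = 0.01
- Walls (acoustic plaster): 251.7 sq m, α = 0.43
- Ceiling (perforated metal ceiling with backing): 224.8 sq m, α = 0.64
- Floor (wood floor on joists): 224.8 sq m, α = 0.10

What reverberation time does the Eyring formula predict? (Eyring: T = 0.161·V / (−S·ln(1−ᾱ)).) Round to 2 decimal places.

0.47 s

S = Σ Sᵢ = 721.4 sq m.
Σ(Sᵢαᵢ) = 20.1×0.01 + 251.7×0.43 + 224.8×0.64 + 224.8×0.10 = 274.784.
Mean coefficient ᾱ = A/S = 0.3809.
−S·ln(1−ᾱ) = −721.4 × ln(1 − 0.3809) = 345.903.
V = 13.3 × 16.9 × 4.5 = 1011.465 m³.
T = 0.161·V/[−S·ln(1−ᾱ)] = 0.161·1011.465/345.903 = 0.47 s.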